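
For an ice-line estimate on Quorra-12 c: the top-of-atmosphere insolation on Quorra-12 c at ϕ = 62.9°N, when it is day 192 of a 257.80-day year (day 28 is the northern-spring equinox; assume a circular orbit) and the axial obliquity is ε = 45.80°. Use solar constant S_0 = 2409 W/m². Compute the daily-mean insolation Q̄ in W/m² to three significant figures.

Q̄ ≈ 0.00 W/m²

Solar longitude: L_s = 360° × (192 − 28)/257.80 = 229.015°.
sin δ = sin 45.80° × sin 229.015° = -0.54118, so δ = -32.764°.
cos h₀ = −tan(+62.9°) tan(-32.764°) = 1.2576 ≥ 1 ⇒ polar night, h₀ = 0 and Q̄ = 0.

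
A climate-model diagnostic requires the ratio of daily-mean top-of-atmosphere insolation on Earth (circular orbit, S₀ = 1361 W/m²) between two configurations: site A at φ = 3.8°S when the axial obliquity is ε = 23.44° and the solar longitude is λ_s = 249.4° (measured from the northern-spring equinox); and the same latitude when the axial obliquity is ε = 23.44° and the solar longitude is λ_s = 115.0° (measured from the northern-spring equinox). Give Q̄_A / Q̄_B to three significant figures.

Q̄_A / Q̄_B ≈ 1.08

— Configuration A (φ=-3.8°):
Solar declination: sin δ = sin ε · sin λ_s = sin 23.44° × sin 249.4° = -0.37235, so δ = -21.861°.
cos H₀ = −tan(-3.8°) tan(-21.861°) = -0.0266, H₀ = 1.5974 rad.
Bracket: H₀ sin φ sin δ + cos φ cos δ sin H₀ = 1.5974×-0.06627×-0.37235 + 0.99780×0.92809×0.99964 = 0.039417 + 0.925715 = 0.965132.
Q̄ = (S₀/π) × [bracket] = (1361/π) × 0.965132 = 418.11 W/m².
— Configuration B (φ=-3.8°):
Solar declination: sin δ = sin ε · sin λ_s = sin 23.44° × sin 115.0° = 0.36052, so δ = +21.132°.
cos H₀ = −tan(-3.8°) tan(+21.132°) = 0.0257, H₀ = 1.5451 rad.
Bracket: H₀ sin φ sin δ + cos φ cos δ sin H₀ = 1.5451×-0.06627×0.36052 + 0.99780×0.93275×0.99967 = -0.036915 + 0.930391 = 0.893476.
Q̄ = (S₀/π) × [bracket] = (1361/π) × 0.893476 = 387.07 W/m².
Ratio Q̄_A / Q̄_B = 418.11 / 387.07 = 1.080.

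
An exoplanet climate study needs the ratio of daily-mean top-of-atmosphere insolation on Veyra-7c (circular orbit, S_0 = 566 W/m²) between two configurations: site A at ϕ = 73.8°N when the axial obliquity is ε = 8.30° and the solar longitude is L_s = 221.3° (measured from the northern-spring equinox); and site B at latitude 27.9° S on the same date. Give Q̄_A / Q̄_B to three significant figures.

Q̄_A / Q̄_B ≈ 0.157

— Configuration A (ϕ=+73.8°):
Solar declination: sin δ = sin ε · sin L_s = sin 8.30° × sin 221.3° = -0.09528, so δ = -5.467°.
cos h₀ = −tan(+73.8°) tan(-5.467°) = 0.3294, h₀ = 1.2351 rad.
Bracket: h₀ sin ϕ sin δ + cos ϕ cos δ sin h₀ = 1.2351×0.96029×-0.09528 + 0.27899×0.99545×0.94418 = -0.113007 + 0.262218 = 0.149211.
Q̄ = (S_0/π) × [bracket] = (566/π) × 0.149211 = 26.882 W/m².
— Configuration B (ϕ=-27.9°):
cos h₀ = −tan(-27.9°) tan(-5.467°) = -0.0507, h₀ = 1.6215 rad.
Bracket: h₀ sin ϕ sin δ + cos ϕ cos δ sin h₀ = 1.6215×-0.46793×-0.09528 + 0.88377×0.99545×0.99872 = 0.072294 + 0.878623 = 0.950917.
Q̄ = (S_0/π) × [bracket] = (566/π) × 0.950917 = 171.32 W/m².
Ratio Q̄_A / Q̄_B = 26.882 / 171.32 = 0.1569.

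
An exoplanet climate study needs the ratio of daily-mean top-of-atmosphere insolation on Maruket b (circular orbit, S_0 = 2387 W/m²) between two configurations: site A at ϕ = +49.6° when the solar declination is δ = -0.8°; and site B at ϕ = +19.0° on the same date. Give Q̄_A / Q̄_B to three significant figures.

— Configuration A (ϕ=+49.6°):
cos h₀ = −tan(+49.6°) tan(-0.800°) = 0.0164, h₀ = 1.5544 rad.
Bracket: h₀ sin ϕ sin δ + cos ϕ cos δ sin h₀ = 1.5544×0.76154×-0.01396 + 0.64812×0.99990×0.99987 = -0.016525 + 0.647971 = 0.631446.
Q̄ = (S_0/π) × [bracket] = (2387/π) × 0.631446 = 479.78 W/m².
— Configuration B (ϕ=+19.0°):
cos h₀ = −tan(+19.0°) tan(-0.800°) = 0.0048, h₀ = 1.5660 rad.
Bracket: h₀ sin ϕ sin δ + cos ϕ cos δ sin h₀ = 1.5660×0.32557×-0.01396 + 0.94552×0.99990×0.99999 = -0.007117 + 0.945416 = 0.938299.
Q̄ = (S_0/π) × [bracket] = (2387/π) × 0.938299 = 712.92 W/m².
Ratio Q̄_A / Q̄_B = 479.78 / 712.92 = 0.6730.

Q̄_A / Q̄_B ≈ 0.673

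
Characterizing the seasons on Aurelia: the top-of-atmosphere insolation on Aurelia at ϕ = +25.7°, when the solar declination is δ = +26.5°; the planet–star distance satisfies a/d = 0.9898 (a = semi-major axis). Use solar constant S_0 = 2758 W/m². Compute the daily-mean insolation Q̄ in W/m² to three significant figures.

cos h₀ = −tan(+25.7°) tan(+26.500°) = -0.2400, h₀ = 1.8131 rad.
Bracket: h₀ sin ϕ sin δ + cos ϕ cos δ sin h₀ = 1.8131×0.43366×0.44620 + 0.90108×0.89493×0.97078 = 0.350833 + 0.782840 = 1.133673.
Inverse-square distance factor (a/d)² = 0.9898² = 0.979704.
Q̄ = (S_0/π) × 0.979704 × [bracket] = (2758/π) × 0.979704 × 1.133673 = 975.1 W/m².

Q̄ ≈ 975 W/m²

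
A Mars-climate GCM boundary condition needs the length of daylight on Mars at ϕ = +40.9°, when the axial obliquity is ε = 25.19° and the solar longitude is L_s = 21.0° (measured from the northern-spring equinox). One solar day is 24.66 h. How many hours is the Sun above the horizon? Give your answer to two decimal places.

Solar declination: sin δ = sin ε · sin L_s = sin 25.19° × sin 21.0° = 0.15253, so δ = +8.774°.
cos h₀ = −tan ϕ · tan δ = −tan(+40.9°) × tan(+8.774°) = -0.1337, so h₀ = 1.7049 rad = 97.68°.
Daylight = 2h₀/(2π) × 24.66 h = (1.7049/π) × 24.66 = 13.38 h.

13.38 h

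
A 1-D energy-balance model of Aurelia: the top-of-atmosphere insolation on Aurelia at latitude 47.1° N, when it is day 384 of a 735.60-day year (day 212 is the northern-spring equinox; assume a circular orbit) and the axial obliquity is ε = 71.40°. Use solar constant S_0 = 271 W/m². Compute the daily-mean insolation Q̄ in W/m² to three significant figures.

Solar longitude: L_s = 360° × (384 − 212)/735.60 = 84.176°.
sin δ = sin 71.40° × sin 84.176° = 0.94288, so δ = +70.540°.
cos h₀ = −tan(+47.1°) tan(+70.540°) = -3.0457 ≤ −1 ⇒ polar day, h₀ = π.
Bracket: h₀ sin ϕ sin δ + cos ϕ cos δ sin h₀ = 3.1416×0.73254×0.94288 + 0.68072×0.33314×0.00000 = 2.169895 + 0.000000 = 2.169895.
Q̄ = (S_0/π) × [bracket] = (271/π) × 2.169895 = 187.2 W/m².

Q̄ ≈ 187 W/m²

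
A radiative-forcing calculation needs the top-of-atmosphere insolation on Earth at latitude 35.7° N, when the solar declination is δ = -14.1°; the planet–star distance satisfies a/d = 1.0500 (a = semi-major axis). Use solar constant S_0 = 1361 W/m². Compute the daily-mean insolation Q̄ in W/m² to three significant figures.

Q̄ ≈ 276 W/m²

cos h₀ = −tan(+35.7°) tan(-14.100°) = 0.1805, h₀ = 1.3893 rad.
Bracket: h₀ sin ϕ sin δ + cos ϕ cos δ sin h₀ = 1.3893×0.58354×-0.24362 + 0.81208×0.96987×0.98358 = -0.197506 + 0.774679 = 0.577173.
Inverse-square distance factor (a/d)² = 1.0500² = 1.102500.
Q̄ = (S_0/π) × 1.102500 × [bracket] = (1361/π) × 1.102500 × 0.577173 = 275.7 W/m².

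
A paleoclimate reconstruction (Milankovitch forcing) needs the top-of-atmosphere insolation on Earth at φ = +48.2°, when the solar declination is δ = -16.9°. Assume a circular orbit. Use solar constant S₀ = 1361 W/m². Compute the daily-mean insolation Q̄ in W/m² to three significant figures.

cos H₀ = −tan(+48.2°) tan(-16.900°) = 0.3398, H₀ = 1.2241 rad.
Bracket: H₀ sin φ sin δ + cos φ cos δ sin H₀ = 1.2241×0.74548×-0.29070 + 0.66653×0.95681×0.94049 = -0.265276 + 0.599791 = 0.334515.
Q̄ = (S₀/π) × [bracket] = (1361/π) × 0.334515 = 144.9 W/m².

Q̄ ≈ 145 W/m²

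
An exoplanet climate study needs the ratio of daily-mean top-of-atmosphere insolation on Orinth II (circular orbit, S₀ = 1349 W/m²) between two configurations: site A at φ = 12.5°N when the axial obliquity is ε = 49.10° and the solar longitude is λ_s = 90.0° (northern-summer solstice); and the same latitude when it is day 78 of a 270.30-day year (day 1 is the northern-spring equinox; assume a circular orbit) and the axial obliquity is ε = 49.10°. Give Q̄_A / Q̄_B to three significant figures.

— Configuration A (φ=+12.5°):
Solar declination: sin δ = sin ε · sin λ_s = sin 49.10° × sin 90.0° = 0.75585, so δ = +49.100°.
cos H₀ = −tan(+12.5°) tan(+49.100°) = -0.2559, H₀ = 1.8296 rad.
Bracket: H₀ sin φ sin δ + cos φ cos δ sin H₀ = 1.8296×0.21644×0.75585 + 0.97630×0.65474×0.96669 = 0.299316 + 0.617930 = 0.917246.
Q̄ = (S₀/π) × [bracket] = (1349/π) × 0.917246 = 393.87 W/m².
— Configuration B (φ=+12.5°):
Solar longitude: λ_s = 360° × (78 − 1)/270.30 = 102.553°.
sin δ = sin 49.10° × sin 102.553° = 0.73779, so δ = +47.543°.
cos H₀ = −tan(+12.5°) tan(+47.543°) = -0.2423, H₀ = 1.8155 rad.
Bracket: H₀ sin φ sin δ + cos φ cos δ sin H₀ = 1.8155×0.21644×0.73779 + 0.97630×0.67503×0.97020 = 0.289912 + 0.639393 = 0.929305.
Q̄ = (S₀/π) × [bracket] = (1349/π) × 0.929305 = 399.04 W/m².
Ratio Q̄_A / Q̄_B = 393.87 / 399.04 = 0.9870.

Q̄_A / Q̄_B ≈ 0.987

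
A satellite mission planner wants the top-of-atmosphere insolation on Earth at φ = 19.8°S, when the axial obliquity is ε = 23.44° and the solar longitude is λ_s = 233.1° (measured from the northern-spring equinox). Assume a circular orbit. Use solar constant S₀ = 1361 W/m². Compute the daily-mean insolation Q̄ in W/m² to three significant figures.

Q̄ ≈ 463 W/m²

Solar declination: sin δ = sin ε · sin λ_s = sin 23.44° × sin 233.1° = -0.31811, so δ = -18.548°.
cos H₀ = −tan(-19.8°) tan(-18.548°) = -0.1208, H₀ = 1.6919 rad.
Bracket: H₀ sin φ sin δ + cos φ cos δ sin H₀ = 1.6919×-0.33874×-0.31811 + 0.94088×0.94806×0.99268 = 0.182313 + 0.885481 = 1.067794.
Q̄ = (S₀/π) × [bracket] = (1361/π) × 1.067794 = 462.6 W/m².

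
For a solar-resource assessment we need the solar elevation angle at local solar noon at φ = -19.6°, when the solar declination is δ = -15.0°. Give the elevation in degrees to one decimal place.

85.4°

At local noon the hour angle is zero, so the zenith angle equals |φ − δ| = |-19.6° − (-15.000°)| = 4.600°.
Elevation = 90° − 4.600° = 85.4°.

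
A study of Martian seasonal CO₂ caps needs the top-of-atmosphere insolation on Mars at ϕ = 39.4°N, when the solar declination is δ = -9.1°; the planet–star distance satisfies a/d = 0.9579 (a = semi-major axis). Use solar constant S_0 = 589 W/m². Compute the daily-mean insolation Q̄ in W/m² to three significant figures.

cos h₀ = −tan(+39.4°) tan(-9.100°) = 0.1316, h₀ = 1.4388 rad.
Bracket: h₀ sin ϕ sin δ + cos ϕ cos δ sin h₀ = 1.4388×0.63473×-0.15816 + 0.77273×0.98741×0.99131 = -0.144440 + 0.756371 = 0.611931.
Inverse-square distance factor (a/d)² = 0.9579² = 0.917572.
Q̄ = (S_0/π) × 0.917572 × [bracket] = (589/π) × 0.917572 × 0.611931 = 105.3 W/m².

Q̄ ≈ 105 W/m²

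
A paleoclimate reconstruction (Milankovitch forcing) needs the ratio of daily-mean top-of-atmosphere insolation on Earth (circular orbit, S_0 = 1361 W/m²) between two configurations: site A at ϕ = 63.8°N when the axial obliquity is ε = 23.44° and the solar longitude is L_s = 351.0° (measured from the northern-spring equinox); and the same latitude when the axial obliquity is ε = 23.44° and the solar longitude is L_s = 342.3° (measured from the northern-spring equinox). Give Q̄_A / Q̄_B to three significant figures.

— Configuration A (ϕ=+63.8°):
Solar declination: sin δ = sin ε · sin L_s = sin 23.44° × sin 351.0° = -0.06223, so δ = -3.568°.
cos h₀ = −tan(+63.8°) tan(-3.568°) = 0.1267, h₀ = 1.4437 rad.
Bracket: h₀ sin ϕ sin δ + cos ϕ cos δ sin h₀ = 1.4437×0.89726×-0.06223 + 0.44151×0.99806×0.99194 = -0.080611 + 0.437102 = 0.356491.
Q̄ = (S_0/π) × [bracket] = (1361/π) × 0.356491 = 154.44 W/m².
— Configuration B (ϕ=+63.8°):
Solar declination: sin δ = sin ε · sin L_s = sin 23.44° × sin 342.3° = -0.12094, so δ = -6.946°.
cos h₀ = −tan(+63.8°) tan(-6.946°) = 0.2476, h₀ = 1.3206 rad.
Bracket: h₀ sin ϕ sin δ + cos ϕ cos δ sin h₀ = 1.3206×0.89726×-0.12094 + 0.44151×0.99266×0.96886 = -0.143304 + 0.424622 = 0.281318.
Q̄ = (S_0/π) × [bracket] = (1361/π) × 0.281318 = 121.87 W/m².
Ratio Q̄_A / Q̄_B = 154.44 / 121.87 = 1.267.

Q̄_A / Q̄_B ≈ 1.27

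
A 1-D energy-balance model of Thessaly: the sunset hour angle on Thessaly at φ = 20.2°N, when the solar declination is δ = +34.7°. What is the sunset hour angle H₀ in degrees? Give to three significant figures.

cos H₀ = −tan φ · tan δ = −tan(+20.2°) × tan(+34.700°) = -0.2548, so H₀ = 1.8284 rad = 104.76°.

H₀ = 105°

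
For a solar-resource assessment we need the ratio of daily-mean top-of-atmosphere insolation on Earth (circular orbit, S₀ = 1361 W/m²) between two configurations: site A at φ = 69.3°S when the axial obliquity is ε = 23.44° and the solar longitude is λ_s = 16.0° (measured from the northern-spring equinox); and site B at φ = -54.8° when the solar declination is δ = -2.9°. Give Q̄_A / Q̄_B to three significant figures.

Q̄_A / Q̄_B ≈ 0.320

— Configuration A (φ=-69.3°):
Solar declination: sin δ = sin ε · sin λ_s = sin 23.44° × sin 16.0° = 0.10965, so δ = +6.295°.
cos H₀ = −tan(-69.3°) tan(+6.295°) = 0.2919, H₀ = 1.2746 rad.
Bracket: H₀ sin φ sin δ + cos φ cos δ sin H₀ = 1.2746×-0.93544×0.10965 + 0.35347×0.99397×0.95644 = -0.130737 + 0.336034 = 0.205297.
Q̄ = (S₀/π) × [bracket] = (1361/π) × 0.205297 = 88.939 W/m².
— Configuration B (φ=-54.8°):
cos H₀ = −tan(-54.8°) tan(-2.900°) = -0.0718, H₀ = 1.6427 rad.
Bracket: H₀ sin φ sin δ + cos φ cos δ sin H₀ = 1.6427×-0.81714×-0.05059 + 0.57643×0.99872×0.99742 = 0.067908 + 0.574207 = 0.642115.
Q̄ = (S₀/π) × [bracket] = (1361/π) × 0.642115 = 278.18 W/m².
Ratio Q̄_A / Q̄_B = 88.939 / 278.18 = 0.3197.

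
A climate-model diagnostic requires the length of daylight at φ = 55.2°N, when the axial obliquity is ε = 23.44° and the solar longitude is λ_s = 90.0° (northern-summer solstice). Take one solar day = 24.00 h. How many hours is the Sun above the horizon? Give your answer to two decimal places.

Solar declination: sin δ = sin ε · sin λ_s = sin 23.44° × sin 90.0° = 0.39779, so δ = +23.440°.
cos H₀ = −tan φ · tan δ = −tan(+55.2°) × tan(+23.440°) = -0.6238, so H₀ = 2.2444 rad = 128.60°.
Daylight = 2H₀/(2π) × 24.00 h = (2.2444/π) × 24.00 = 17.15 h.

17.15 h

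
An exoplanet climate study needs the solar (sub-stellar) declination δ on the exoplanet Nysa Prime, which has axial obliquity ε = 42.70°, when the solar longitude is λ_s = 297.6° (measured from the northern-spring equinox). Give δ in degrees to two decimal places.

δ = -36.94°

sin δ = sin ε · sin λ_s = sin 42.70° × sin 297.6° = -0.600988.
δ = arcsin(-0.600988) = -36.94°.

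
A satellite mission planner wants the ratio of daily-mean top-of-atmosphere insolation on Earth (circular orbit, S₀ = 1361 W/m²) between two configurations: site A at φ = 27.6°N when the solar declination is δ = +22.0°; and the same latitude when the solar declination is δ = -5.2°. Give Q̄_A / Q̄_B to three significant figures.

Q̄_A / Q̄_B ≈ 1.36

— Configuration A (φ=+27.6°):
cos H₀ = −tan(+27.6°) tan(+22.000°) = -0.2112, H₀ = 1.7836 rad.
Bracket: H₀ sin φ sin δ + cos φ cos δ sin H₀ = 1.7836×0.46330×0.37461 + 0.88620×0.92718×0.97744 = 0.309556 + 0.803130 = 1.112686.
Q̄ = (S₀/π) × [bracket] = (1361/π) × 1.112686 = 482.04 W/m².
— Configuration B (φ=+27.6°):
cos H₀ = −tan(+27.6°) tan(-5.200°) = 0.0476, H₀ = 1.5232 rad.
Bracket: H₀ sin φ sin δ + cos φ cos δ sin H₀ = 1.5232×0.46330×-0.09063 + 0.88620×0.99588×0.99887 = -0.063957 + 0.881552 = 0.817595.
Q̄ = (S₀/π) × [bracket] = (1361/π) × 0.817595 = 354.20 W/m².
Ratio Q̄_A / Q̄_B = 482.04 / 354.20 = 1.361.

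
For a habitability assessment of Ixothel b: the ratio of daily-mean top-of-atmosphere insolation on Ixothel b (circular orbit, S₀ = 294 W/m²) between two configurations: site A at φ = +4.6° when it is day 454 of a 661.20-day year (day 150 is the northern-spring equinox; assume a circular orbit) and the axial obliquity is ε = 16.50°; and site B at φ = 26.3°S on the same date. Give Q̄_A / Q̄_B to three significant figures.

Q̄_A / Q̄_B ≈ 1.19

— Configuration A (φ=+4.6°):
Solar longitude: λ_s = 360° × (454 − 150)/661.20 = 165.517°.
sin δ = sin 16.50° × sin 165.517° = 0.07103, so δ = +4.073°.
cos H₀ = −tan(+4.6°) tan(+4.073°) = -0.0057, H₀ = 1.5765 rad.
Bracket: H₀ sin φ sin δ + cos φ cos δ sin H₀ = 1.5765×0.08020×0.07103 + 0.99678×0.99747×0.99998 = 0.008981 + 0.994238 = 1.003219.
Q̄ = (S₀/π) × [bracket] = (294/π) × 1.003219 = 93.884 W/m².
— Configuration B (φ=-26.3°):
cos H₀ = −tan(-26.3°) tan(+4.073°) = 0.0352, H₀ = 1.5356 rad.
Bracket: H₀ sin φ sin δ + cos φ cos δ sin H₀ = 1.5356×-0.44307×0.07103 + 0.89649×0.99747×0.99938 = -0.048327 + 0.893667 = 0.845340.
Q̄ = (S₀/π) × [bracket] = (294/π) × 0.845340 = 79.110 W/m².
Ratio Q̄_A / Q̄_B = 93.884 / 79.110 = 1.187.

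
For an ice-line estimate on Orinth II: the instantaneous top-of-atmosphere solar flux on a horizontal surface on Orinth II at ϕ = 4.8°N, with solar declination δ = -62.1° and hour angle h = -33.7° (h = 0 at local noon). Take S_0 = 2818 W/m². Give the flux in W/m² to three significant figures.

cos θ_z = sin ϕ sin δ + cos ϕ cos δ cos h = -0.073952 + 0.387931 = 0.313979.
Flux = S_0 · cos θ_z = 2818 × 0.313979 = 884.8 W/m².

885 W/m²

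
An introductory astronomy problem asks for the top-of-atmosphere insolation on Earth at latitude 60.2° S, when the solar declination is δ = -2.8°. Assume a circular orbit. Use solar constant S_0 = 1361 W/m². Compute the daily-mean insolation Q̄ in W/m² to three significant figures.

cos h₀ = −tan(-60.2°) tan(-2.800°) = -0.0854, h₀ = 1.6563 rad.
Bracket: h₀ sin ϕ sin δ + cos ϕ cos δ sin h₀ = 1.6563×-0.86777×-0.04885 + 0.49697×0.99881×0.99635 = 0.070211 + 0.494567 = 0.564778.
Q̄ = (S_0/π) × [bracket] = (1361/π) × 0.564778 = 244.7 W/m².

Q̄ ≈ 245 W/m²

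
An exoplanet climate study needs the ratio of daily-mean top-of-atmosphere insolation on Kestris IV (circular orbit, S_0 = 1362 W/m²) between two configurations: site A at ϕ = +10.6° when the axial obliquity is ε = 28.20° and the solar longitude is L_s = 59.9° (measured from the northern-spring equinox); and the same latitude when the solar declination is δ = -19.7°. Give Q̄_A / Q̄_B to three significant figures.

— Configuration A (ϕ=+10.6°):
Solar declination: sin δ = sin ε · sin L_s = sin 28.20° × sin 59.9° = 0.40883, so δ = +24.131°.
cos h₀ = −tan(+10.6°) tan(+24.131°) = -0.0838, h₀ = 1.6547 rad.
Bracket: h₀ sin ϕ sin δ + cos ϕ cos δ sin h₀ = 1.6547×0.18395×0.40883 + 0.98294×0.91261×0.99648 = 0.124441 + 0.893883 = 1.018324.
Q̄ = (S_0/π) × [bracket] = (1362/π) × 1.018324 = 441.48 W/m².
— Configuration B (ϕ=+10.6°):
cos h₀ = −tan(+10.6°) tan(-19.700°) = 0.0670, h₀ = 1.5037 rad.
Bracket: h₀ sin ϕ sin δ + cos ϕ cos δ sin h₀ = 1.5037×0.18395×-0.33710 + 0.98294×0.94147×0.99775 = -0.093244 + 0.923326 = 0.830082.
Q̄ = (S_0/π) × [bracket] = (1362/π) × 0.830082 = 359.87 W/m².
Ratio Q̄_A / Q̄_B = 441.48 / 359.87 = 1.227.

Q̄_A / Q̄_B ≈ 1.23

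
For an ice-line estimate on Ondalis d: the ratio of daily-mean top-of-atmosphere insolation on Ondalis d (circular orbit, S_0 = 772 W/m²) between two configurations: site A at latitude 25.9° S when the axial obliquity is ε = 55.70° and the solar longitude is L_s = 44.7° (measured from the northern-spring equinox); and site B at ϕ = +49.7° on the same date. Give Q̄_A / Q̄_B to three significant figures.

— Configuration A (ϕ=-25.9°):
Solar declination: sin δ = sin ε · sin L_s = sin 55.70° × sin 44.7° = 0.58107, so δ = +35.526°.
cos h₀ = −tan(-25.9°) tan(+35.526°) = 0.3467, h₀ = 1.2168 rad.
Bracket: h₀ sin ϕ sin δ + cos ϕ cos δ sin h₀ = 1.2168×-0.43680×0.58107 + 0.89956×0.81385×0.93798 = -0.308838 + 0.686702 = 0.377864.
Q̄ = (S_0/π) × [bracket] = (772/π) × 0.377864 = 92.854 W/m².
— Configuration B (ϕ=+49.7°):
cos h₀ = −tan(+49.7°) tan(+35.526°) = -0.8419, h₀ = 2.5716 rad.
Bracket: h₀ sin ϕ sin δ + cos ϕ cos δ sin h₀ = 2.5716×0.76267×0.58107 + 0.64679×0.81385×0.53964 = 1.139642 + 0.284061 = 1.423703.
Q̄ = (S_0/π) × [bracket] = (772/π) × 1.423703 = 349.85 W/m².
Ratio Q̄_A / Q̄_B = 92.854 / 349.85 = 0.2654.

Q̄_A / Q̄_B ≈ 0.265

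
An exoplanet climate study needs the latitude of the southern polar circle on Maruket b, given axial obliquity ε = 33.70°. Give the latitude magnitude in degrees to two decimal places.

56.30°

The polar circle is the lowest latitude that experiences at least one full rotation of continuous darkness at the northern-summer solstice; it lies at |φ| = 90° − ε = 90° − 33.70° = 56.30°.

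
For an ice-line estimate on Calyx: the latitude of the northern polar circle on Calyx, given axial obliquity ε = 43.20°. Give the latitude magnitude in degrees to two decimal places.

The polar circle is the lowest latitude that experiences at least one full rotation of continuous daylight at the northern-summer solstice; it lies at |φ| = 90° − ε = 90° − 43.20° = 46.80°.

46.80°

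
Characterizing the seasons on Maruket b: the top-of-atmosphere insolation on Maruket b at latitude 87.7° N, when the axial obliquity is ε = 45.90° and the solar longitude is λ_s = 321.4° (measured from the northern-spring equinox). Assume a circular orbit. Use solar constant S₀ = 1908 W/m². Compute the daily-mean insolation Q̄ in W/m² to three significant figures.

Solar declination: sin δ = sin ε · sin λ_s = sin 45.90° × sin 321.4° = -0.44802, so δ = -26.617°.
cos H₀ = −tan(+87.7°) tan(-26.617°) = 12.4771 ≥ 1 ⇒ polar night, H₀ = 0 and Q̄ = 0.

Q̄ ≈ 0.00 W/m²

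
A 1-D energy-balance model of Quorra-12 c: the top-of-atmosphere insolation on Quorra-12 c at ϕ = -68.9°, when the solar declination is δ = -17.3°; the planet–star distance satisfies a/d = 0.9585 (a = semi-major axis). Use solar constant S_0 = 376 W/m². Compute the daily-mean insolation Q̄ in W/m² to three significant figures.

cos h₀ = −tan(-68.9°) tan(-17.300°) = -0.8072, h₀ = 2.5102 rad.
Bracket: h₀ sin ϕ sin δ + cos ϕ cos δ sin h₀ = 2.5102×-0.93295×-0.29737 + 0.36000×0.95476×0.59030 = 0.696408 + 0.202894 = 0.899302.
Inverse-square distance factor (a/d)² = 0.9585² = 0.918722.
Q̄ = (S_0/π) × 0.918722 × [bracket] = (376/π) × 0.918722 × 0.899302 = 98.88 W/m².

Q̄ ≈ 98.9 W/m²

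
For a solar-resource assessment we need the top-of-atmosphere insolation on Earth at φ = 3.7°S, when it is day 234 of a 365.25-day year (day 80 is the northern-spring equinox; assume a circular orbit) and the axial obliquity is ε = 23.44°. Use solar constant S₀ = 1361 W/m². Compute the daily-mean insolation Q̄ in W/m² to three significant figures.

Q̄ ≈ 416 W/m²

Solar longitude: λ_s = 360° × (234 − 80)/365.25 = 151.786°.
sin δ = sin 23.44° × sin 151.786° = 0.18806, so δ = +10.839°.
cos H₀ = −tan(-3.7°) tan(+10.839°) = 0.0124, H₀ = 1.5584 rad.
Bracket: H₀ sin φ sin δ + cos φ cos δ sin H₀ = 1.5584×-0.06453×0.18806 + 0.99792×0.98216×0.99992 = -0.018912 + 0.980039 = 0.961127.
Q̄ = (S₀/π) × [bracket] = (1361/π) × 0.961127 = 416.4 W/m².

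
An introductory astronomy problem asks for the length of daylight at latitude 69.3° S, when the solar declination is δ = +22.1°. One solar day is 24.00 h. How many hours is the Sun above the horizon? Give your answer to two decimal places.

0.00 h

cos h₀ = −tan ϕ · tan δ = 1.0746 ≥ 1, so the Sun never rises (polar night) and h₀ = 0.
Daylight = 2h₀/(2π) × 24.00 h = (0.0000/π) × 24.00 = 0.00 h.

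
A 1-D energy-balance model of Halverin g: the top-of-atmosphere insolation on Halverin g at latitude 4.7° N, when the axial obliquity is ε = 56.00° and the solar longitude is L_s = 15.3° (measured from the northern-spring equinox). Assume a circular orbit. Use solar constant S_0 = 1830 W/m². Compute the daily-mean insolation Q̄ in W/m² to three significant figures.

Solar declination: sin δ = sin ε · sin L_s = sin 56.00° × sin 15.3° = 0.21876, so δ = +12.636°.
cos h₀ = −tan(+4.7°) tan(+12.636°) = -0.0184, h₀ = 1.5892 rad.
Bracket: h₀ sin ϕ sin δ + cos ϕ cos δ sin h₀ = 1.5892×0.08194×0.21876 + 0.99664×0.97578×0.99983 = 0.028487 + 0.972336 = 1.000823.
Q̄ = (S_0/π) × [bracket] = (1830/π) × 1.000823 = 583.0 W/m².

Q̄ ≈ 583 W/m²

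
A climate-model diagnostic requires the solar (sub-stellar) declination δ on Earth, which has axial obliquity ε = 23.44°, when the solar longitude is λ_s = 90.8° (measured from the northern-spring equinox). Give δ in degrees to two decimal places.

sin δ = sin ε · sin λ_s = sin 23.44° × sin 90.8° = 0.397750.
δ = arcsin(0.397750) = +23.44°.

δ = +23.44°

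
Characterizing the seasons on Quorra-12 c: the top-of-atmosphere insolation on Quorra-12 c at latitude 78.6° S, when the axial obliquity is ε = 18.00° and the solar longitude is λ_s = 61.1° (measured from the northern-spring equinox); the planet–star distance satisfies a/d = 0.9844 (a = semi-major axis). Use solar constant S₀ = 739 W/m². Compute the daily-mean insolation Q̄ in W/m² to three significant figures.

Solar declination: sin δ = sin ε · sin λ_s = sin 18.00° × sin 61.1° = 0.27053, so δ = +15.696°.
cos H₀ = −tan(-78.6°) tan(+15.696°) = 1.3937 ≥ 1 ⇒ polar night, H₀ = 0 and Q̄ = 0.
Inverse-square distance factor (a/d)² = 0.9844² = 0.969043.

Q̄ ≈ 0.00 W/m²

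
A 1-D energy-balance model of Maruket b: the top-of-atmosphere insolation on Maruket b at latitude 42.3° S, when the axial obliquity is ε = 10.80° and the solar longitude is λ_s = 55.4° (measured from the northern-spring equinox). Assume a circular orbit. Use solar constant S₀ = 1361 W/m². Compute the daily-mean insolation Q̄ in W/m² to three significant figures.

Q̄ ≈ 249 W/m²

Solar declination: sin δ = sin ε · sin λ_s = sin 10.80° × sin 55.4° = 0.15424, so δ = +8.873°.
cos H₀ = −tan(-42.3°) tan(+8.873°) = 0.1420, H₀ = 1.4283 rad.
Bracket: H₀ sin φ sin δ + cos φ cos δ sin H₀ = 1.4283×-0.67301×0.15424 + 0.73963×0.98803×0.98986 = -0.148265 + 0.723367 = 0.575102.
Q̄ = (S₀/π) × [bracket] = (1361/π) × 0.575102 = 249.1 W/m².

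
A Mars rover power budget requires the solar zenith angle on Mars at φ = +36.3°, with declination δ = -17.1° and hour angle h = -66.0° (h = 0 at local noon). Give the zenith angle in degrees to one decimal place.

cos θ_z = sin φ sin δ + cos φ cos δ cos h = -0.174076 + 0.313309 = 0.139233.
θ_z = arccos(0.139233) = 82.0°.

θ_z = 82.0°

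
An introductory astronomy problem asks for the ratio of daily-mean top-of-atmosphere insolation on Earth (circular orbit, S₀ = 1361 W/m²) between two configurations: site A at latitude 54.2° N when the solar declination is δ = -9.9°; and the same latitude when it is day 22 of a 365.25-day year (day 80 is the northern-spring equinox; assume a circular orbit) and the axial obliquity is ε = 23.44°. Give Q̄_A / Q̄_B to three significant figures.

Q̄_A / Q̄_B ≈ 1.93

— Configuration A (φ=+54.2°):
cos H₀ = −tan(+54.2°) tan(-9.900°) = 0.2420, H₀ = 1.3264 rad.
Bracket: H₀ sin φ sin δ + cos φ cos δ sin H₀ = 1.3264×0.81106×-0.17193 + 0.58496×0.98511×0.97028 = -0.184961 + 0.559124 = 0.374163.
Q̄ = (S₀/π) × [bracket] = (1361/π) × 0.374163 = 162.09 W/m².
— Configuration B (φ=+54.2°):
Solar longitude: λ_s = 360° × (22 − 80)/365.25 = -57.166°, i.e. -57.166° + 360° = 302.834°.
sin δ = sin 23.44° × sin 302.834° = -0.33424, so δ = -19.526°.
cos H₀ = −tan(+54.2°) tan(-19.526°) = 0.4917, H₀ = 1.0567 rad.
Bracket: H₀ sin φ sin δ + cos φ cos δ sin H₀ = 1.0567×0.81106×-0.33424 + 0.58496×0.94249×0.87076 = -0.286459 + 0.480066 = 0.193607.
Q̄ = (S₀/π) × [bracket] = (1361/π) × 0.193607 = 83.874 W/m².
Ratio Q̄_A / Q̄_B = 162.09 / 83.874 = 1.933.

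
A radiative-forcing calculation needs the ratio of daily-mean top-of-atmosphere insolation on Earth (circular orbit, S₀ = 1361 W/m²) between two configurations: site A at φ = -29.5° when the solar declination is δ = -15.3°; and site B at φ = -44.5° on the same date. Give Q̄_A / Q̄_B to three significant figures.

Q̄_A / Q̄_B ≈ 1.05

— Configuration A (φ=-29.5°):
cos H₀ = −tan(-29.5°) tan(-15.300°) = -0.1548, H₀ = 1.7262 rad.
Bracket: H₀ sin φ sin δ + cos φ cos δ sin H₀ = 1.7262×-0.49242×-0.26387 + 0.87036×0.96456×0.98795 = 0.224294 + 0.829398 = 1.053692.
Q̄ = (S₀/π) × [bracket] = (1361/π) × 1.053692 = 456.48 W/m².
— Configuration B (φ=-44.5°):
cos H₀ = −tan(-44.5°) tan(-15.300°) = -0.2688, H₀ = 1.8430 rad.
Bracket: H₀ sin φ sin δ + cos φ cos δ sin H₀ = 1.8430×-0.70091×-0.26387 + 0.71325×0.96456×0.96319 = 0.340861 + 0.662648 = 1.003509.
Q̄ = (S₀/π) × [bracket] = (1361/π) × 1.003509 = 434.74 W/m².
Ratio Q̄_A / Q̄_B = 456.48 / 434.74 = 1.050.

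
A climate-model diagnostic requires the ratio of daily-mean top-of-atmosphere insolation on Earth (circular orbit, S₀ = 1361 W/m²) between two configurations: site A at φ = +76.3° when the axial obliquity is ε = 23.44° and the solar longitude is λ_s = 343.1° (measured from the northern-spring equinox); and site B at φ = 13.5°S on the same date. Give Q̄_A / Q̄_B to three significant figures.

— Configuration A (φ=+76.3°):
Solar declination: sin δ = sin ε · sin λ_s = sin 23.44° × sin 343.1° = -0.11564, so δ = -6.640°.
cos H₀ = −tan(+76.3°) tan(-6.640°) = 0.4776, H₀ = 1.0729 rad.
Bracket: H₀ sin φ sin δ + cos φ cos δ sin H₀ = 1.0729×0.97155×-0.11564 + 0.23684×0.99329×0.87859 = -0.120540 + 0.206689 = 0.086149.
Q̄ = (S₀/π) × [bracket] = (1361/π) × 0.086149 = 37.321 W/m².
— Configuration B (φ=-13.5°):
cos H₀ = −tan(-13.5°) tan(-6.640°) = -0.0279, H₀ = 1.5987 rad.
Bracket: H₀ sin φ sin δ + cos φ cos δ sin H₀ = 1.5987×-0.23345×-0.11564 + 0.97237×0.99329×0.99961 = 0.043159 + 0.965469 = 1.008628.
Q̄ = (S₀/π) × [bracket] = (1361/π) × 1.008628 = 436.96 W/m².
Ratio Q̄_A / Q̄_B = 37.321 / 436.96 = 0.08541.

Q̄_A / Q̄_B ≈ 0.0854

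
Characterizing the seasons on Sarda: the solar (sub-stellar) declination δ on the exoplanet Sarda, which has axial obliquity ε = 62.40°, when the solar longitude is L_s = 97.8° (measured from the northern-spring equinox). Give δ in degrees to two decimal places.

δ = +61.40°

sin δ = sin ε · sin L_s = sin 62.40° × sin 97.8° = 0.878004.
δ = arcsin(0.878004) = +61.40°.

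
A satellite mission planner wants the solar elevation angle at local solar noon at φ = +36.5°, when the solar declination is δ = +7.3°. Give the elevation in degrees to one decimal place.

60.8°

At local noon the hour angle is zero, so the zenith angle equals |φ − δ| = |+36.5° − (+7.300°)| = 29.200°.
Elevation = 90° − 29.200° = 60.8°.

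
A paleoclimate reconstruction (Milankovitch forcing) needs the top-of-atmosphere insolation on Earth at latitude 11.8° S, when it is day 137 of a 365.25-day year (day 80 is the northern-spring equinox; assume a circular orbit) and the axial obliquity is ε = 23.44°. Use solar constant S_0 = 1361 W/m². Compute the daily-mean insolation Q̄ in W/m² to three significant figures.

Q̄ ≈ 355 W/m²

Solar longitude: L_s = 360° × (137 − 80)/365.25 = 56.181°.
sin δ = sin 23.44° × sin 56.181° = 0.33048, so δ = +19.298°.
cos h₀ = −tan(-11.8°) tan(+19.298°) = 0.0732, h₀ = 1.4976 rad.
Bracket: h₀ sin ϕ sin δ + cos ϕ cos δ sin h₀ = 1.4976×-0.20450×0.33048 + 0.97887×0.94381×0.99732 = -0.101213 + 0.921391 = 0.820178.
Q̄ = (S_0/π) × [bracket] = (1361/π) × 0.820178 = 355.3 W/m².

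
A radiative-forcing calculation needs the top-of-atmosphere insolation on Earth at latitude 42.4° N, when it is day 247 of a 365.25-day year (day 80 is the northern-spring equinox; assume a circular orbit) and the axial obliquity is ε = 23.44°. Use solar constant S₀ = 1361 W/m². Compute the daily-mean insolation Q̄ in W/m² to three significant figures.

Q̄ ≈ 368 W/m²

Solar longitude: λ_s = 360° × (247 − 80)/365.25 = 164.600°.
sin δ = sin 23.44° × sin 164.600° = 0.10564, so δ = +6.064°.
cos H₀ = −tan(+42.4°) tan(+6.064°) = -0.0970, H₀ = 1.6680 rad.
Bracket: H₀ sin φ sin δ + cos φ cos δ sin H₀ = 1.6680×0.67430×0.10564 + 0.73846×0.99440×0.99528 = 0.118817 + 0.730859 = 0.849676.
Q̄ = (S₀/π) × [bracket] = (1361/π) × 0.849676 = 368.1 W/m².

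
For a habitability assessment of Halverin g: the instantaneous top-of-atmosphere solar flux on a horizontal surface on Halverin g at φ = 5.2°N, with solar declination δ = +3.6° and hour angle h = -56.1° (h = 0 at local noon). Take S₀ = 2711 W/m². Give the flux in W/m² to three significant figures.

1.52e+03 W/m²

cos θ_z = sin φ sin δ + cos φ cos δ cos h = 0.005691 + 0.554354 = 0.560045.
Flux = S₀ · cos θ_z = 2711 × 0.560045 = 1518 W/m².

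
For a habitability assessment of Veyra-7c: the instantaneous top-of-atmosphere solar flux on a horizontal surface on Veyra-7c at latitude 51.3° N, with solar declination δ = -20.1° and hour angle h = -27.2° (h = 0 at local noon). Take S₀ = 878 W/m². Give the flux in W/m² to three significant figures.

cos θ_z = sin φ sin δ + cos φ cos δ cos h = -0.268202 + 0.522231 = 0.254029.
Flux = S₀ · cos θ_z = 878 × 0.254029 = 223.0 W/m².

223 W/m²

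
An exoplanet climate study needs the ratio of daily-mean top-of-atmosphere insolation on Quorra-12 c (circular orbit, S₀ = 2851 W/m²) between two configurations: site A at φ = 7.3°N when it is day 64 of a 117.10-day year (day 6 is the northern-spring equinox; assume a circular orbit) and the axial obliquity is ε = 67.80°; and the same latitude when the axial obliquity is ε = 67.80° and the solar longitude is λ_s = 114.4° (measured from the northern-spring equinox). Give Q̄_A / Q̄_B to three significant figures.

Q̄_A / Q̄_B ≈ 1.40

— Configuration A (φ=+7.3°):
Solar longitude: λ_s = 360° × (64 − 6)/117.10 = 178.309°.
sin δ = sin 67.80° × sin 178.309° = 0.02732, so δ = +1.565°.
cos H₀ = −tan(+7.3°) tan(+1.565°) = -0.0035, H₀ = 1.5743 rad.
Bracket: H₀ sin φ sin δ + cos φ cos δ sin H₀ = 1.5743×0.12706×0.02732 + 0.99189×0.99963×0.99999 = 0.005465 + 0.991513 = 0.996978.
Q̄ = (S₀/π) × [bracket] = (2851/π) × 0.996978 = 904.76 W/m².
— Configuration B (φ=+7.3°):
Solar declination: sin δ = sin ε · sin λ_s = sin 67.80° × sin 114.4° = 0.84318, so δ = +57.477°.
cos H₀ = −tan(+7.3°) tan(+57.477°) = -0.2009, H₀ = 1.7731 rad.
Bracket: H₀ sin φ sin δ + cos φ cos δ sin H₀ = 1.7731×0.12706×0.84318 + 0.99189×0.53764×0.97961 = 0.189960 + 0.522406 = 0.712366.
Q̄ = (S₀/π) × [bracket] = (2851/π) × 0.712366 = 646.47 W/m².
Ratio Q̄_A / Q̄_B = 904.76 / 646.47 = 1.400.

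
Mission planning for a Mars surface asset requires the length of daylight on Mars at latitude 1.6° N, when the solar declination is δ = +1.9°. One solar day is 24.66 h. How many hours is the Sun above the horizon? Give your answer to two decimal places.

cos h₀ = −tan ϕ · tan δ = −tan(+1.6°) × tan(+1.900°) = -0.0009, so h₀ = 1.5717 rad = 90.05°.
Daylight = 2h₀/(2π) × 24.66 h = (1.5717/π) × 24.66 = 12.34 h.

12.34 h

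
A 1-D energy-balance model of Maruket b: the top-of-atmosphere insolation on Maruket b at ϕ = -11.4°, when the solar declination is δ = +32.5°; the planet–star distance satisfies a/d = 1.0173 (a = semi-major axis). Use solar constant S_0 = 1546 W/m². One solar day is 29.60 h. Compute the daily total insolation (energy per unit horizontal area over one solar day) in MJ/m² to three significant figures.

cos h₀ = −tan(-11.4°) tan(+32.500°) = 0.1285, h₀ = 1.4420 rad.
Bracket: h₀ sin ϕ sin δ + cos ϕ cos δ sin h₀ = 1.4420×-0.19766×0.53730 + 0.98027×0.84339×0.99172 = -0.153144 + 0.819904 = 0.666760.
Inverse-square distance factor (a/d)² = 1.0173² = 1.034899.
Q̄ = (S_0/π) × 1.034899 × [bracket] = (1546/π) × 1.034899 × 0.666760 = 339.57 W/m².
Daily total = Q̄ × 29.60 h × 3600 s/h = 339.57 × 29.60 × 3600 / 10⁶ = 36.18 MJ/m².

36.2 MJ/m²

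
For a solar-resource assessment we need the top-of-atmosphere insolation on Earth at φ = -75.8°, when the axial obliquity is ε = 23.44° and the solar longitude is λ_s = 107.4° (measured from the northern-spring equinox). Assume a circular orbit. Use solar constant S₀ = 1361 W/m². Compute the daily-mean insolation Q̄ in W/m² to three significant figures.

Q̄ ≈ 0.00 W/m²

Solar declination: sin δ = sin ε · sin λ_s = sin 23.44° × sin 107.4° = 0.37959, so δ = +22.308°.
cos H₀ = −tan(-75.8°) tan(+22.308°) = 1.6215 ≥ 1 ⇒ polar night, H₀ = 0 and Q̄ = 0.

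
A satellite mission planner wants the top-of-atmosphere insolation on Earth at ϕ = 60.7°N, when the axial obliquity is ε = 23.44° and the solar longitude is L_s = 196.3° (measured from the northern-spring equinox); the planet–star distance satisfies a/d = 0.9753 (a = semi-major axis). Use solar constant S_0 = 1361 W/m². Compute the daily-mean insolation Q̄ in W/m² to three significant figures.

Q̄ ≈ 141 W/m²

Solar declination: sin δ = sin ε · sin L_s = sin 23.44° × sin 196.3° = -0.11165, so δ = -6.410°.
cos h₀ = −tan(+60.7°) tan(-6.410°) = 0.2002, h₀ = 1.3692 rad.
Bracket: h₀ sin ϕ sin δ + cos ϕ cos δ sin h₀ = 1.3692×0.87207×-0.11165 + 0.48938×0.99375×0.97975 = -0.133314 + 0.476473 = 0.343159.
Inverse-square distance factor (a/d)² = 0.9753² = 0.951210.
Q̄ = (S_0/π) × 0.951210 × [bracket] = (1361/π) × 0.951210 × 0.343159 = 141.4 W/m².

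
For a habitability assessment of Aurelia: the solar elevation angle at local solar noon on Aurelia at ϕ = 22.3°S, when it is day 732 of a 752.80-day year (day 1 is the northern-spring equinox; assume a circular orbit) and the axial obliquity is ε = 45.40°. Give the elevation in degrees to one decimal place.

75.1°

Solar longitude: L_s = 360° × (732 − 1)/752.80 = 349.575°.
sin δ = sin 45.40° × sin 349.575° = -0.12884, so δ = -7.403°.
At local noon the hour angle is zero, so the zenith angle equals |ϕ − δ| = |-22.3° − (-7.403°)| = 14.897°.
Elevation = 90° − 14.897° = 75.1°.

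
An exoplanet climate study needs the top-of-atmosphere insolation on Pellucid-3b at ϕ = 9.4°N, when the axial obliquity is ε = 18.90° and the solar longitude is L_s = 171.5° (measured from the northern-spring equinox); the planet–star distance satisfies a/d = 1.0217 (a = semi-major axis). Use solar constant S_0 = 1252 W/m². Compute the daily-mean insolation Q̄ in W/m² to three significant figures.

Solar declination: sin δ = sin ε · sin L_s = sin 18.90° × sin 171.5° = 0.04788, so δ = +2.744°.
cos h₀ = −tan(+9.4°) tan(+2.744°) = -0.0079, h₀ = 1.5787 rad.
Bracket: h₀ sin ϕ sin δ + cos ϕ cos δ sin h₀ = 1.5787×0.16333×0.04788 + 0.98657×0.99885×0.99997 = 0.012346 + 0.985406 = 0.997752.
Inverse-square distance factor (a/d)² = 1.0217² = 1.043871.
Q̄ = (S_0/π) × 1.043871 × [bracket] = (1252/π) × 1.043871 × 0.997752 = 415.1 W/m².

Q̄ ≈ 415 W/m²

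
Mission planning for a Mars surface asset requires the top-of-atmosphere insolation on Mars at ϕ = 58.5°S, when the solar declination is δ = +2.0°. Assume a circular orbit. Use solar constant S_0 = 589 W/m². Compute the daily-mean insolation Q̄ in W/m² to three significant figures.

cos h₀ = −tan(-58.5°) tan(+2.000°) = 0.0570, h₀ = 1.5138 rad.
Bracket: h₀ sin ϕ sin δ + cos ϕ cos δ sin h₀ = 1.5138×-0.85264×0.03490 + 0.52250×0.99939×0.99838 = -0.045046 + 0.521335 = 0.476289.
Q̄ = (S_0/π) × [bracket] = (589/π) × 0.476289 = 89.30 W/m².

Q̄ ≈ 89.3 W/m²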